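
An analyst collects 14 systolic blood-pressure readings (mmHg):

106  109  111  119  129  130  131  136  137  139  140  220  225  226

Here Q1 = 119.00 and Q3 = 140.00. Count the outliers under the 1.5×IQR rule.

IQR = 21.00; fences at 119.00 − 31.50 = 87.50 and 140.00 + 31.50 = 171.50.
Outside the cutoffs: 220, 225, 226.

3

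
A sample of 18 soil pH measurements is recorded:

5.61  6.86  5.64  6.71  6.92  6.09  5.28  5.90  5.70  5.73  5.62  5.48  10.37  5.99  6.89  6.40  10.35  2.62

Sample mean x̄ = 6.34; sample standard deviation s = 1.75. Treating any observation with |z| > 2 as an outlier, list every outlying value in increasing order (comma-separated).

2.62, 10.35, 10.37

Cutoffs at x̄ ± 2s: 6.34 ± 2·1.75 = [2.84, 9.84].
2.62: z = -2.13, |z| > 2 → outlier.
10.35: z = 2.29, |z| > 2 → outlier.
10.37: z = 2.30, |z| > 2 → outlier.
Every other value lies within [2.84, 9.84].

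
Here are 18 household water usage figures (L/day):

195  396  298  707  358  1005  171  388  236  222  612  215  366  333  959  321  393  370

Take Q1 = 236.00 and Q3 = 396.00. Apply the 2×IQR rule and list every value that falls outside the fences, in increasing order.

959, 1005

IQR = Q3 − Q1 = 396.00 − 236.00 = 160.00.
Lower fence = Q1 − 2·IQR = 236.00 − 320.00 = -84.00.
Upper fence = Q3 + 2·IQR = 396.00 + 320.00 = 716.00.
959 > 716.00 → outlier.
1005 > 716.00 → outlier.
All remaining values lie within [-84.00, 716.00].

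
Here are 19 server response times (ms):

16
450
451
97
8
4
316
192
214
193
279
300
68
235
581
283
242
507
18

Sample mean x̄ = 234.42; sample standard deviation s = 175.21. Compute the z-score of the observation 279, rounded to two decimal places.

z = (279 − 234.42) / 175.21 = 0.25.

0.25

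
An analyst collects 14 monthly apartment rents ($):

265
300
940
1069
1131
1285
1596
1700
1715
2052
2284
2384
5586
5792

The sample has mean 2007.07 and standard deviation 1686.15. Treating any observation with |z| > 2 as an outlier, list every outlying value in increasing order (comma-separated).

Cutoffs at x̄ ± 2s: 2007.07 ± 2·1686.15 = [-1365.23, 5379.37].
5586: z = 2.12, |z| > 2 → outlier.
5792: z = 2.24, |z| > 2 → outlier.
Every other value lies within [-1365.23, 5379.37].

5586, 5792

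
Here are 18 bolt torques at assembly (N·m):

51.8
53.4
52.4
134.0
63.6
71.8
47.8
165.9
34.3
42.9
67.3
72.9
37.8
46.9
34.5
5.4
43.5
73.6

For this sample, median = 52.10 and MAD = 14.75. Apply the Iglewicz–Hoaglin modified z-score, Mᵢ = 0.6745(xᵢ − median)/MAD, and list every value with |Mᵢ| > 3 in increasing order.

|Mᵢ| > 3 ⇔ |xᵢ − 52.10| > 3·14.75/0.6745 = 65.60.
So outliers lie outside [-13.50, 117.70].
134.0: M = 3.75 → outlier.
165.9: M = 5.20 → outlier.

134.0, 165.9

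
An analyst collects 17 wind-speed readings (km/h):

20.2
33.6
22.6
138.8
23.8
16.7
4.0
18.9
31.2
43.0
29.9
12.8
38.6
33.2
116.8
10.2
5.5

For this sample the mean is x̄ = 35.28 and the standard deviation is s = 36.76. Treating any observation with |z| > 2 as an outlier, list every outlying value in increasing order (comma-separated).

Cutoffs at x̄ ± 2s: 35.28 ± 2·36.76 = [-38.24, 108.80].
116.8: z = 2.22, |z| > 2 → outlier.
138.8: z = 2.82, |z| > 2 → outlier.
Every other value lies within [-38.24, 108.80].

116.8, 138.8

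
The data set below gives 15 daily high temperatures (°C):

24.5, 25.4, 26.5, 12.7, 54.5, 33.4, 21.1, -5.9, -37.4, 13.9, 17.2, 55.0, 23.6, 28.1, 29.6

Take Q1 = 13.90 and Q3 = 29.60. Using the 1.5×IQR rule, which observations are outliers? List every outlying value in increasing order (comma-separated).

-37.4, 54.5, 55.0

IQR = Q3 − Q1 = 29.60 − 13.90 = 15.70.
Lower fence = Q1 − 1.5·IQR = 13.90 − 23.55 = -9.65.
Upper fence = Q3 + 1.5·IQR = 29.60 + 23.55 = 53.15.
-37.4 < -9.65 → outlier.
54.5 > 53.15 → outlier.
55.0 > 53.15 → outlier.
All remaining values lie within [-9.65, 53.15].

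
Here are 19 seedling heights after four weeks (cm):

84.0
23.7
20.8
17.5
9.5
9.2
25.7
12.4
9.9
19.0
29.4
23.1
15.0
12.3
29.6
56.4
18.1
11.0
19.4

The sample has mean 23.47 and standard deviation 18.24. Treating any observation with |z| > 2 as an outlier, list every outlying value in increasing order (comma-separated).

Cutoffs at x̄ ± 2s: 23.47 ± 2·18.24 = [-13.01, 59.95].
84.0: z = 3.32, |z| > 2 → outlier.
Every other value lies within [-13.01, 59.95].

84.0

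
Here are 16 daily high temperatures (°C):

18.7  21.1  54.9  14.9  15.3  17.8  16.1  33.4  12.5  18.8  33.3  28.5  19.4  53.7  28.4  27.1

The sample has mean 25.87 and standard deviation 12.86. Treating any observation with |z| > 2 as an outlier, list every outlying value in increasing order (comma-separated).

53.7, 54.9

Cutoffs at x̄ ± 2s: 25.87 ± 2·12.86 = [0.15, 51.59].
53.7: z = 2.16, |z| > 2 → outlier.
54.9: z = 2.26, |z| > 2 → outlier.
Every other value lies within [0.15, 51.59].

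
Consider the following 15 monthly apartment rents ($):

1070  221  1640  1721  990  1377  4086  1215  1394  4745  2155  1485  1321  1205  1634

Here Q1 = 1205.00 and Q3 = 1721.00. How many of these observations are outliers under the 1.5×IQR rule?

IQR = 516.00; fences at 1205.00 − 774.00 = 431.00 and 1721.00 + 774.00 = 2495.00.
Outside the cutoffs: 221, 4086, 4745.

3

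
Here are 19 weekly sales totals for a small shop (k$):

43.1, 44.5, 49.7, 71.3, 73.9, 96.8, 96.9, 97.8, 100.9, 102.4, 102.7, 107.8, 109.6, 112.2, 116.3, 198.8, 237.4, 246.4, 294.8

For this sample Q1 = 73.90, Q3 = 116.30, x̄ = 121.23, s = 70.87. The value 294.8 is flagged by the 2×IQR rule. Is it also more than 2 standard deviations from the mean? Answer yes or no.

z = (294.8 − 121.23) / 70.87 = 2.45.
|z| = 2.45 > 2.

yes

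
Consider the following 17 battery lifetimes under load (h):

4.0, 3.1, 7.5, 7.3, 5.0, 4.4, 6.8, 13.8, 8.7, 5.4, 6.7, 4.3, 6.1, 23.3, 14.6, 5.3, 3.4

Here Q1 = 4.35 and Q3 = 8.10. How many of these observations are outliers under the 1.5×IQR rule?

3

IQR = 3.75; fences at 4.35 − 5.625 = -1.275 and 8.10 + 5.625 = 13.725.
Outside the cutoffs: 13.8, 14.6, 23.3.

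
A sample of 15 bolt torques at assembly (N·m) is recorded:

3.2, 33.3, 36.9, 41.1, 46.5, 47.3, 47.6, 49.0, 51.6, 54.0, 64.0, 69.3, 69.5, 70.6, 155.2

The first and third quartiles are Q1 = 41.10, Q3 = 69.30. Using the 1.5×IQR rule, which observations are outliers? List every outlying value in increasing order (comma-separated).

IQR = Q3 − Q1 = 69.30 − 41.10 = 28.20.
Lower fence = Q1 − 1.5·IQR = 41.10 − 42.30 = -1.20.
Upper fence = Q3 + 1.5·IQR = 69.30 + 42.30 = 111.60.
155.2 > 111.60 → outlier.
All remaining values lie within [-1.20, 111.60].

155.2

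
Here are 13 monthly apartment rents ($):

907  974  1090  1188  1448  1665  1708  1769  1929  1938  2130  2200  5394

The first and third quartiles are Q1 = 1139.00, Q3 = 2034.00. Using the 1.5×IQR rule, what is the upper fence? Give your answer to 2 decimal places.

3376.50

IQR = Q3 − Q1 = 2034.00 − 1139.00 = 895.00.
Lower fence = Q1 − 1.5·IQR = 1139.00 − 1342.50 = -203.50.
Upper fence = Q3 + 1.5·IQR = 2034.00 + 1342.50 = 3376.50.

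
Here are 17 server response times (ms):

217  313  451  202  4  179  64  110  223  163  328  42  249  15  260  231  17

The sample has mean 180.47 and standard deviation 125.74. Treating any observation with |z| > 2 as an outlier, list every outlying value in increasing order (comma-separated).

451

Cutoffs at x̄ ± 2s: 180.47 ± 2·125.74 = [-71.01, 431.95].
451: z = 2.15, |z| > 2 → outlier.
Every other value lies within [-71.01, 431.95].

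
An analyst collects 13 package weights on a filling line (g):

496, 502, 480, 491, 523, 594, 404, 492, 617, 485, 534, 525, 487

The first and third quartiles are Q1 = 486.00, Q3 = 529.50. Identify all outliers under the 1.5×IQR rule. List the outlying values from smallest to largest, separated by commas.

IQR = Q3 − Q1 = 529.50 − 486.00 = 43.50.
Lower fence = Q1 − 1.5·IQR = 486.00 − 65.25 = 420.75.
Upper fence = Q3 + 1.5·IQR = 529.50 + 65.25 = 594.75.
404 < 420.75 → outlier.
617 > 594.75 → outlier.
All remaining values lie within [420.75, 594.75].

404, 617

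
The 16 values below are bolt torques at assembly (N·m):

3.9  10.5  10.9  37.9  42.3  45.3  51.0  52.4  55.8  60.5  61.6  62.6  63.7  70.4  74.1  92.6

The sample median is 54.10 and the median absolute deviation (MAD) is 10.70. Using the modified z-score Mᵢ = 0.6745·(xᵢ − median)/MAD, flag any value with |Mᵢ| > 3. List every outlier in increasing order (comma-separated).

|Mᵢ| > 3 ⇔ |xᵢ − 54.10| > 3·10.70/0.6745 = 47.59.
So outliers lie outside [6.51, 101.69].
3.9: M = -3.16 → outlier.

3.9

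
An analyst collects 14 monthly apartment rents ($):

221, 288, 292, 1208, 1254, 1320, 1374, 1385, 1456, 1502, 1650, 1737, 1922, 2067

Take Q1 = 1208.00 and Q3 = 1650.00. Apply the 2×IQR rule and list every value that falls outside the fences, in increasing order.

221, 288, 292

IQR = Q3 − Q1 = 1650.00 − 1208.00 = 442.00.
Lower fence = Q1 − 2·IQR = 1208.00 − 884.00 = 324.00.
Upper fence = Q3 + 2·IQR = 1650.00 + 884.00 = 2534.00.
221 < 324.00 → outlier.
288 < 324.00 → outlier.
292 < 324.00 → outlier.
All remaining values lie within [324.00, 2534.00].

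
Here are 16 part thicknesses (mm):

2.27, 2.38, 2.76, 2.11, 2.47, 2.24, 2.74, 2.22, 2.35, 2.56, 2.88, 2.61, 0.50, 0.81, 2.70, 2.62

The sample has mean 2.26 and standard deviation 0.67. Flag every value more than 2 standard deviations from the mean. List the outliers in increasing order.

Cutoffs at x̄ ± 2s: 2.26 ± 2·0.67 = [0.92, 3.60].
0.50: z = -2.63, |z| > 2 → outlier.
0.81: z = -2.16, |z| > 2 → outlier.
Every other value lies within [0.92, 3.60].

0.50, 0.81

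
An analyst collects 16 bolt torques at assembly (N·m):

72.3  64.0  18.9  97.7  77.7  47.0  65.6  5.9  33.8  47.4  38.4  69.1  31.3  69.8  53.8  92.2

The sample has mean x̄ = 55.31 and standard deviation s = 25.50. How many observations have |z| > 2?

0

Cutoffs: x̄ ± 2s = [4.31, 106.31].
Every value lies within the cutoffs.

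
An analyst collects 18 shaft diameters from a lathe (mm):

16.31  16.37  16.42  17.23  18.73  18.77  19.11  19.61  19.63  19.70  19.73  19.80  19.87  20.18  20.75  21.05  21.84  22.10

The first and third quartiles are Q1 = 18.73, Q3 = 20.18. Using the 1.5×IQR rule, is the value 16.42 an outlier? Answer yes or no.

yes

IQR = Q3 − Q1 = 20.18 − 18.73 = 1.45.
Lower fence = Q1 − 1.5·IQR = 18.73 − 2.175 = 16.555.
Upper fence = Q3 + 1.5·IQR = 20.18 + 2.175 = 22.355.
16.42 lies below the lower fence.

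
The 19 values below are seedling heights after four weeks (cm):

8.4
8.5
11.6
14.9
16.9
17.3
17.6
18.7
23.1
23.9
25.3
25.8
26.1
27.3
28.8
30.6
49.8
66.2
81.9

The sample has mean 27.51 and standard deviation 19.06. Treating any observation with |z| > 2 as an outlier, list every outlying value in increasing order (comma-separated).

66.2, 81.9

Cutoffs at x̄ ± 2s: 27.51 ± 2·19.06 = [-10.61, 65.63].
66.2: z = 2.03, |z| > 2 → outlier.
81.9: z = 2.85, |z| > 2 → outlier.
Every other value lies within [-10.61, 65.63].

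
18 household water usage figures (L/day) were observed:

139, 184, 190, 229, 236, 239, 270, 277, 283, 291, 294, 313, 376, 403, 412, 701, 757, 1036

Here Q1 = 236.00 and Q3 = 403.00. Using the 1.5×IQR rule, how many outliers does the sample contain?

3

IQR = 167.00; fences at 236.00 − 250.50 = -14.50 and 403.00 + 250.50 = 653.50.
Outside the cutoffs: 701, 757, 1036.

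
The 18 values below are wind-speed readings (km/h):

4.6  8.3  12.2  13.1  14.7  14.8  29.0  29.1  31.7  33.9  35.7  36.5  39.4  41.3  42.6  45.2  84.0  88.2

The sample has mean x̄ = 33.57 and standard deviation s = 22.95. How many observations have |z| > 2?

2

Cutoffs: x̄ ± 2s = [-12.33, 79.47].
Outside the cutoffs: 84.0, 88.2.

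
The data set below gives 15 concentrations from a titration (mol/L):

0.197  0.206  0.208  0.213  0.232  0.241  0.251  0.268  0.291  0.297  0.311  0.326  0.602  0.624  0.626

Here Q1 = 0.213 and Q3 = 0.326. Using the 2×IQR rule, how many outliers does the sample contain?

3

IQR = 0.113; fences at 0.213 − 0.226 = -0.013 and 0.326 + 0.226 = 0.552.
Outside the cutoffs: 0.602, 0.624, 0.626.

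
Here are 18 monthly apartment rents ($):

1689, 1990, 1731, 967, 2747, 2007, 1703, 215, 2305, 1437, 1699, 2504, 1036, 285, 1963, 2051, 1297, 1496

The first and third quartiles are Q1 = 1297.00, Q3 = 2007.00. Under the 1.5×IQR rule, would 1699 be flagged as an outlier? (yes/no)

no

IQR = Q3 − Q1 = 2007.00 − 1297.00 = 710.00.
Lower fence = Q1 − 1.5·IQR = 1297.00 − 1065.00 = 232.00.
Upper fence = Q3 + 1.5·IQR = 2007.00 + 1065.00 = 3072.00.
1699 lies within [232.00, 3072.00].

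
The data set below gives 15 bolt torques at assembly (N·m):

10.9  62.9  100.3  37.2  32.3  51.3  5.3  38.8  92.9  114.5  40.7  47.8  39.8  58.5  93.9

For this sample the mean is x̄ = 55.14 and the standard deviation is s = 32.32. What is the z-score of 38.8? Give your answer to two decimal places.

z = (38.8 − 55.14) / 32.32 = -0.51.

-0.51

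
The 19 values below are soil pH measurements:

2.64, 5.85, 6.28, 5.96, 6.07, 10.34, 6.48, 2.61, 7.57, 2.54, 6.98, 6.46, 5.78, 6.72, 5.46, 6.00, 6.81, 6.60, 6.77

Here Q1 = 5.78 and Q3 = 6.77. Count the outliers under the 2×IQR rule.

IQR = 0.99; fences at 5.78 − 1.98 = 3.80 and 6.77 + 1.98 = 8.75.
Outside the cutoffs: 2.54, 2.61, 2.64, 10.34.

4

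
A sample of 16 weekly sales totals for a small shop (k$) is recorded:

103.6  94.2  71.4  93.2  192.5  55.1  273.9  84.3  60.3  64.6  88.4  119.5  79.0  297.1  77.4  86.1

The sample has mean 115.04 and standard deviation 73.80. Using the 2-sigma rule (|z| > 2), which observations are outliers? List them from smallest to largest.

Cutoffs at x̄ ± 2s: 115.04 ± 2·73.80 = [-32.56, 262.64].
273.9: z = 2.15, |z| > 2 → outlier.
297.1: z = 2.47, |z| > 2 → outlier.
Every other value lies within [-32.56, 262.64].

273.9, 297.1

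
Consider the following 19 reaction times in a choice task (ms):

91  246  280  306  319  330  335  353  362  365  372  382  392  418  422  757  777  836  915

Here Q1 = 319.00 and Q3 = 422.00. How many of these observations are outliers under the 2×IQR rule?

IQR = 103.00; fences at 319.00 − 206.00 = 113.00 and 422.00 + 206.00 = 628.00.
Outside the cutoffs: 91, 757, 777, 836, 915.

5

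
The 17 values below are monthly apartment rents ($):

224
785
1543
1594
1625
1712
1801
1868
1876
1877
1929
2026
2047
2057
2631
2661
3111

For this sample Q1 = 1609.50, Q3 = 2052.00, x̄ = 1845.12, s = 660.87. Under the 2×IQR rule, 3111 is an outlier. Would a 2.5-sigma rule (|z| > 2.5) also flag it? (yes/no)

z = (3111 − 1845.12) / 660.87 = 1.92.
|z| = 1.92 ≤ 2.5.

no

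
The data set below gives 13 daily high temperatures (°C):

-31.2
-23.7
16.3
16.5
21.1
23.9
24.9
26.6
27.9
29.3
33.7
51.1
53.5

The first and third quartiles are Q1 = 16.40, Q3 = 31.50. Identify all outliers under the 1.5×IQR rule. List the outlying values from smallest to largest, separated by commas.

IQR = Q3 − Q1 = 31.50 − 16.40 = 15.10.
Lower fence = Q1 − 1.5·IQR = 16.40 − 22.65 = -6.25.
Upper fence = Q3 + 1.5·IQR = 31.50 + 22.65 = 54.15.
-31.2 < -6.25 → outlier.
-23.7 < -6.25 → outlier.
All remaining values lie within [-6.25, 54.15].

-31.2, -23.7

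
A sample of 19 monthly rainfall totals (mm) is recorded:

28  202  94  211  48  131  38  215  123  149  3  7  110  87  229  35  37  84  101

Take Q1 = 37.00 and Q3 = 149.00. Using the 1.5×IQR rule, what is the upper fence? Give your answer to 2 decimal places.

IQR = Q3 − Q1 = 149.00 − 37.00 = 112.00.
Lower fence = Q1 − 1.5·IQR = 37.00 − 168.00 = -131.00.
Upper fence = Q3 + 1.5·IQR = 149.00 + 168.00 = 317.00.

317.00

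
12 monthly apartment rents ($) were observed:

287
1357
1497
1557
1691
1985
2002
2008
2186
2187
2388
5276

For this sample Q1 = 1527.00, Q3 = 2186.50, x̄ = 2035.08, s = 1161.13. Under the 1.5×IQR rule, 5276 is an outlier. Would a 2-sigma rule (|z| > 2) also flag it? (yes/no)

z = (5276 − 2035.08) / 1161.13 = 2.79.
|z| = 2.79 > 2.

yes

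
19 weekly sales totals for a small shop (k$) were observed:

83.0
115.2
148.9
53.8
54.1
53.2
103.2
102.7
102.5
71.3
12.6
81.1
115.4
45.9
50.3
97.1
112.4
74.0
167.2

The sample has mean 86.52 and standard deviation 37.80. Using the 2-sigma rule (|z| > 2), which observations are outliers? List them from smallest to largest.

167.2

Cutoffs at x̄ ± 2s: 86.52 ± 2·37.80 = [10.92, 162.12].
167.2: z = 2.13, |z| > 2 → outlier.
Every other value lies within [10.92, 162.12].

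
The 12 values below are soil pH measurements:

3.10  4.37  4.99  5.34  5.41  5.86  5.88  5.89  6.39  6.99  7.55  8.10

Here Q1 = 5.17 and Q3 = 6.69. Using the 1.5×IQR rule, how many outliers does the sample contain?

IQR = 1.52; fences at 5.17 − 2.28 = 2.89 and 6.69 + 2.28 = 8.97.
Every value lies within the cutoffs.

0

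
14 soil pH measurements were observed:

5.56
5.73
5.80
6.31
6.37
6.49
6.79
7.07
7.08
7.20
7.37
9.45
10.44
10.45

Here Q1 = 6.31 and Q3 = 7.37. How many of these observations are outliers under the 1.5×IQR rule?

3

IQR = 1.06; fences at 6.31 − 1.59 = 4.72 and 7.37 + 1.59 = 8.96.
Outside the cutoffs: 9.45, 10.44, 10.45.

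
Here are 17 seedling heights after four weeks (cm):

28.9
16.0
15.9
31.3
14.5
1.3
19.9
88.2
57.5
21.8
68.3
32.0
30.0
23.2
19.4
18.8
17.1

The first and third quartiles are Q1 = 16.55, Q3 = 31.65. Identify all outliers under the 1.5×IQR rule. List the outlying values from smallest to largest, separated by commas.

57.5, 68.3, 88.2

IQR = Q3 − Q1 = 31.65 − 16.55 = 15.10.
Lower fence = Q1 − 1.5·IQR = 16.55 − 22.65 = -6.10.
Upper fence = Q3 + 1.5·IQR = 31.65 + 22.65 = 54.30.
57.5 > 54.30 → outlier.
68.3 > 54.30 → outlier.
88.2 > 54.30 → outlier.
All remaining values lie within [-6.10, 54.30].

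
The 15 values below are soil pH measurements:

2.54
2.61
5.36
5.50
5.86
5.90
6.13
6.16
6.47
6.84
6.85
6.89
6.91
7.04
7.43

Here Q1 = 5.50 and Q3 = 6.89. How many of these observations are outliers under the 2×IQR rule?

2

IQR = 1.39; fences at 5.50 − 2.78 = 2.72 and 6.89 + 2.78 = 9.67.
Outside the cutoffs: 2.54, 2.61.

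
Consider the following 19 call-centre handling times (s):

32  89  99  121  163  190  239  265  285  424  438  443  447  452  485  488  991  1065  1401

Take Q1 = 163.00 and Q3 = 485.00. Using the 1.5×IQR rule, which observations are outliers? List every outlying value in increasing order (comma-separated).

991, 1065, 1401

IQR = Q3 − Q1 = 485.00 − 163.00 = 322.00.
Lower fence = Q1 − 1.5·IQR = 163.00 − 483.00 = -320.00.
Upper fence = Q3 + 1.5·IQR = 485.00 + 483.00 = 968.00.
991 > 968.00 → outlier.
1065 > 968.00 → outlier.
1401 > 968.00 → outlier.
All remaining values lie within [-320.00, 968.00].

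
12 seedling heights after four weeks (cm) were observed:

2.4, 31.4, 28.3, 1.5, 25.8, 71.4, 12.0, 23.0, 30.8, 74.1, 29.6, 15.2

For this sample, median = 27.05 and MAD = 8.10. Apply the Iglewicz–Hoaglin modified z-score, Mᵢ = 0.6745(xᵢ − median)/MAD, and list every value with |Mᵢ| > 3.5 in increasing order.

71.4, 74.1

|Mᵢ| > 3.5 ⇔ |xᵢ − 27.05| > 3.5·8.10/0.6745 = 42.03.
So outliers lie outside [-14.98, 69.08].
71.4: M = 3.69 → outlier.
74.1: M = 3.92 → outlier.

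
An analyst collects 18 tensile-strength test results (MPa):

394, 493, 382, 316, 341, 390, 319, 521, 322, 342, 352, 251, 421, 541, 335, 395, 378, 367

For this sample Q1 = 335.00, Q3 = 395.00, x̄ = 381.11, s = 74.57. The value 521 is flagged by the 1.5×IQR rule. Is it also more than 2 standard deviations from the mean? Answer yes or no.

no

z = (521 − 381.11) / 74.57 = 1.88.
|z| = 1.88 ≤ 2.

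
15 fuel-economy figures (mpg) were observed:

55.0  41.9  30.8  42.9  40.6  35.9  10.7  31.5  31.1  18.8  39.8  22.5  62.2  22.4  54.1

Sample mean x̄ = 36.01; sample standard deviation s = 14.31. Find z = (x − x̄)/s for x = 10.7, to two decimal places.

z = (10.7 − 36.01) / 14.31 = -1.77.

-1.77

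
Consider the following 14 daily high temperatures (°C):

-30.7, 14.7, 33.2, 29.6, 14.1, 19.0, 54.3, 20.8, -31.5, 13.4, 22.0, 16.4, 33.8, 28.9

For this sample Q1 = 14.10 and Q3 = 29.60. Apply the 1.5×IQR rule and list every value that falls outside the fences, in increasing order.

-31.5, -30.7, 54.3

IQR = Q3 − Q1 = 29.60 − 14.10 = 15.50.
Lower fence = Q1 − 1.5·IQR = 14.10 − 23.25 = -9.15.
Upper fence = Q3 + 1.5·IQR = 29.60 + 23.25 = 52.85.
-31.5 < -9.15 → outlier.
-30.7 < -9.15 → outlier.
54.3 > 52.85 → outlier.
All remaining values lie within [-9.15, 52.85].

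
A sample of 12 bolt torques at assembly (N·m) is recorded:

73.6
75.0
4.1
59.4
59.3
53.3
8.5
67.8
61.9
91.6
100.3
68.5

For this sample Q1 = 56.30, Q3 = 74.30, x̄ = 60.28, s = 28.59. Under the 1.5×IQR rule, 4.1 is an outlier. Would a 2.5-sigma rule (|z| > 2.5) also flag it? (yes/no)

no

z = (4.1 − 60.28) / 28.59 = -1.97.
|z| = 1.97 ≤ 2.5.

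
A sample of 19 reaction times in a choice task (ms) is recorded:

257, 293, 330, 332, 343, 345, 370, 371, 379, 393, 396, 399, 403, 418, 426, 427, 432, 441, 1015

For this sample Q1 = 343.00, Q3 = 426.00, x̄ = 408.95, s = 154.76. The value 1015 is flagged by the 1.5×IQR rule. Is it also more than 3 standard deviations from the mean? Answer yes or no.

yes

z = (1015 − 408.95) / 154.76 = 3.92.
|z| = 3.92 > 3.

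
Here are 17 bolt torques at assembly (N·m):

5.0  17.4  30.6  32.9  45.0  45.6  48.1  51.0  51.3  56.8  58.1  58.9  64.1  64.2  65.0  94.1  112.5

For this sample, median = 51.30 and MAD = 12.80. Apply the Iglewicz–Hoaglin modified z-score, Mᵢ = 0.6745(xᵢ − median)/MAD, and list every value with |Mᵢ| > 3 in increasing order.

112.5

|Mᵢ| > 3 ⇔ |xᵢ − 51.30| > 3·12.80/0.6745 = 56.93.
So outliers lie outside [-5.63, 108.23].
112.5: M = 3.22 → outlier.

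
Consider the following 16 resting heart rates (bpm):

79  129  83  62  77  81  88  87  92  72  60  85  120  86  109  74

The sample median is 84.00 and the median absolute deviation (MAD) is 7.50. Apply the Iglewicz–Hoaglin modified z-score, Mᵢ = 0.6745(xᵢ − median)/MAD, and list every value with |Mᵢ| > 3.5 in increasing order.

129

|Mᵢ| > 3.5 ⇔ |xᵢ − 84.00| > 3.5·7.50/0.6745 = 38.92.
So outliers lie outside [45.08, 122.92].
129: M = 4.05 → outlier.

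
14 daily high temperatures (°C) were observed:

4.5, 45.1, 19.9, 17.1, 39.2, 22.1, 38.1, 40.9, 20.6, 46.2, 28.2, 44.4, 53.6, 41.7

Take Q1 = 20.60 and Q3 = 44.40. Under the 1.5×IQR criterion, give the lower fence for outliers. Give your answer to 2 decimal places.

IQR = Q3 − Q1 = 44.40 − 20.60 = 23.80.
Lower fence = Q1 − 1.5·IQR = 20.60 − 35.70 = -15.10.
Upper fence = Q3 + 1.5·IQR = 44.40 + 35.70 = 80.10.

-15.10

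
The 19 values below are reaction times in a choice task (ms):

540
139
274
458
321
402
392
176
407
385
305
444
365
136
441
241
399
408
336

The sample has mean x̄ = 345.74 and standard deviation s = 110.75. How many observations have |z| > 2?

Cutoffs: x̄ ± 2s = [124.24, 567.24].
Every value lies within the cutoffs.

0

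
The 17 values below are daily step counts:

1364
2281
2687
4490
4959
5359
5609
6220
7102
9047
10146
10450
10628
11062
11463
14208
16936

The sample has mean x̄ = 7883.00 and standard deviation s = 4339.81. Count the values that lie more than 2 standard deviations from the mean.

1

Cutoffs: x̄ ± 2s = [-796.62, 16562.62].
Outside the cutoffs: 16936.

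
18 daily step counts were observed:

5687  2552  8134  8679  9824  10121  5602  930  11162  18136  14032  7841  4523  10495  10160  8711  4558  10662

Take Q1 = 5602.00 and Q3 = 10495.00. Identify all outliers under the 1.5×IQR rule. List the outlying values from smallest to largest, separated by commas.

18136

IQR = Q3 − Q1 = 10495.00 − 5602.00 = 4893.00.
Lower fence = Q1 − 1.5·IQR = 5602.00 − 7339.50 = -1737.50.
Upper fence = Q3 + 1.5·IQR = 10495.00 + 7339.50 = 17834.50.
18136 > 17834.50 → outlier.
All remaining values lie within [-1737.50, 17834.50].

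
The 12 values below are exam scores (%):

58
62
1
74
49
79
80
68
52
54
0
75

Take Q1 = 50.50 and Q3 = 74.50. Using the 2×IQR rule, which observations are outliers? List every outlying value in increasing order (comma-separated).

IQR = Q3 − Q1 = 74.50 − 50.50 = 24.00.
Lower fence = Q1 − 2·IQR = 50.50 − 48.00 = 2.50.
Upper fence = Q3 + 2·IQR = 74.50 + 48.00 = 122.50.
0 < 2.50 → outlier.
1 < 2.50 → outlier.
All remaining values lie within [2.50, 122.50].

0, 1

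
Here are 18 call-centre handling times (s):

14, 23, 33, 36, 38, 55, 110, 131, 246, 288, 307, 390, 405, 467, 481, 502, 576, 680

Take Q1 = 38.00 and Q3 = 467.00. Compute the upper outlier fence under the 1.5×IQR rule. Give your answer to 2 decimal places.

1110.50

IQR = Q3 − Q1 = 467.00 − 38.00 = 429.00.
Lower fence = Q1 − 1.5·IQR = 38.00 − 643.50 = -605.50.
Upper fence = Q3 + 1.5·IQR = 467.00 + 643.50 = 1110.50.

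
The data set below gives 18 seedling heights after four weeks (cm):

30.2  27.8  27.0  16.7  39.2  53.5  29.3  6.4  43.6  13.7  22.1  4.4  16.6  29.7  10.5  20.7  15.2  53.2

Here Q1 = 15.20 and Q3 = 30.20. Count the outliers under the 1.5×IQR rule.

IQR = 15.00; fences at 15.20 − 22.50 = -7.30 and 30.20 + 22.50 = 52.70.
Outside the cutoffs: 53.2, 53.5.

2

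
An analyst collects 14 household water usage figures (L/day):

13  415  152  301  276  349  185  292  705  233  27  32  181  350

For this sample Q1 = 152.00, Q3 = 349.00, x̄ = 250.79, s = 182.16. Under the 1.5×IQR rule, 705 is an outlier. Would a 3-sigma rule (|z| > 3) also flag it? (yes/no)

z = (705 − 250.79) / 182.16 = 2.49.
|z| = 2.49 ≤ 3.

no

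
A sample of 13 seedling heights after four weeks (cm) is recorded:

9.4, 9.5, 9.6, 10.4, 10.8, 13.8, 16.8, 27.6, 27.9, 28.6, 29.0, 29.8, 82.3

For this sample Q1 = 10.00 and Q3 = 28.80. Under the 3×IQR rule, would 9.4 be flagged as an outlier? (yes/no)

IQR = Q3 − Q1 = 28.80 − 10.00 = 18.80.
Lower fence = Q1 − 3·IQR = 10.00 − 56.40 = -46.40.
Upper fence = Q3 + 3·IQR = 28.80 + 56.40 = 85.20.
9.4 lies within [-46.40, 85.20].

no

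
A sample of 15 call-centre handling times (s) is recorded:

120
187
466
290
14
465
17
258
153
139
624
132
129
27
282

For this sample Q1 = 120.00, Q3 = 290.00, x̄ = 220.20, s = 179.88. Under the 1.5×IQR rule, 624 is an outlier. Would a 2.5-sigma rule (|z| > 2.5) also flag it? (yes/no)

z = (624 − 220.20) / 179.88 = 2.24.
|z| = 2.24 ≤ 2.5.

no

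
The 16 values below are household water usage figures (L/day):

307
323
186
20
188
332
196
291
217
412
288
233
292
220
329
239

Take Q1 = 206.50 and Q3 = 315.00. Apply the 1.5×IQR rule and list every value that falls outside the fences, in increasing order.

IQR = Q3 − Q1 = 315.00 − 206.50 = 108.50.
Lower fence = Q1 − 1.5·IQR = 206.50 − 162.75 = 43.75.
Upper fence = Q3 + 1.5·IQR = 315.00 + 162.75 = 477.75.
20 < 43.75 → outlier.
All remaining values lie within [43.75, 477.75].

20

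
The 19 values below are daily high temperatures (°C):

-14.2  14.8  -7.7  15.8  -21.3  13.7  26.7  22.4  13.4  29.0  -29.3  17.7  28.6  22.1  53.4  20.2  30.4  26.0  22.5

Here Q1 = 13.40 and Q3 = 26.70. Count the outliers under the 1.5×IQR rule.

5

IQR = 13.30; fences at 13.40 − 19.95 = -6.55 and 26.70 + 19.95 = 46.65.
Outside the cutoffs: -29.3, -21.3, -14.2, -7.7, 53.4.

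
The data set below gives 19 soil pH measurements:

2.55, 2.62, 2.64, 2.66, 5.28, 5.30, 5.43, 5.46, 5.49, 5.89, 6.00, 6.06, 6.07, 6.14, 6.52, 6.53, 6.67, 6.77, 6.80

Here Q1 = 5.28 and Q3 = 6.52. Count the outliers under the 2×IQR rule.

IQR = 1.24; fences at 5.28 − 2.48 = 2.80 and 6.52 + 2.48 = 9.00.
Outside the cutoffs: 2.55, 2.62, 2.64, 2.66.

4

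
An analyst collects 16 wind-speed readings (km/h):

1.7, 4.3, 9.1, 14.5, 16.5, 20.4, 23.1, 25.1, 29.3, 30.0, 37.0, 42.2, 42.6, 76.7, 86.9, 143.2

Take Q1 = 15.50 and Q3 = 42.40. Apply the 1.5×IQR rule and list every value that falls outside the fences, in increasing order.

86.9, 143.2

IQR = Q3 − Q1 = 42.40 − 15.50 = 26.90.
Lower fence = Q1 − 1.5·IQR = 15.50 − 40.35 = -24.85.
Upper fence = Q3 + 1.5·IQR = 42.40 + 40.35 = 82.75.
86.9 > 82.75 → outlier.
143.2 > 82.75 → outlier.
All remaining values lie within [-24.85, 82.75].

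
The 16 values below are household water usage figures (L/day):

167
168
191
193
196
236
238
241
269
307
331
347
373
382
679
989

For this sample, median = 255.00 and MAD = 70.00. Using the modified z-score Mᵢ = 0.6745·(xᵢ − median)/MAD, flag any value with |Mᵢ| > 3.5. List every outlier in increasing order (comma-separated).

679, 989

|Mᵢ| > 3.5 ⇔ |xᵢ − 255.00| > 3.5·70.00/0.6745 = 363.23.
So outliers lie outside [-108.23, 618.23].
679: M = 4.09 → outlier.
989: M = 7.07 → outlier.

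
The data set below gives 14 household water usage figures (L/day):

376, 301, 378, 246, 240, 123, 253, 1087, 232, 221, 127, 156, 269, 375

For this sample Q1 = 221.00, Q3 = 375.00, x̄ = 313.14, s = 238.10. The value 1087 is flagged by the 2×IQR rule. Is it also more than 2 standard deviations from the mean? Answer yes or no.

yes

z = (1087 − 313.14) / 238.10 = 3.25.
|z| = 3.25 > 2.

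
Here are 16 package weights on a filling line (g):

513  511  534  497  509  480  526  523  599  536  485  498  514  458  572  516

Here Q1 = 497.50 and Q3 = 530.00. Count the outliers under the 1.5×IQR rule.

IQR = 32.50; fences at 497.50 − 48.75 = 448.75 and 530.00 + 48.75 = 578.75.
Outside the cutoffs: 599.

1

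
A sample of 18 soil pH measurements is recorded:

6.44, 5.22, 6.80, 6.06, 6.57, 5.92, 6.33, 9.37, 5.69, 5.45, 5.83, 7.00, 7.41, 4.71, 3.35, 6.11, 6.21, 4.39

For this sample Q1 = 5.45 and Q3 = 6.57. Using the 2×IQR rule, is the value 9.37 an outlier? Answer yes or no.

yes

IQR = Q3 − Q1 = 6.57 − 5.45 = 1.12.
Lower fence = Q1 − 2·IQR = 5.45 − 2.24 = 3.21.
Upper fence = Q3 + 2·IQR = 6.57 + 2.24 = 8.81.
9.37 lies above the upper fence.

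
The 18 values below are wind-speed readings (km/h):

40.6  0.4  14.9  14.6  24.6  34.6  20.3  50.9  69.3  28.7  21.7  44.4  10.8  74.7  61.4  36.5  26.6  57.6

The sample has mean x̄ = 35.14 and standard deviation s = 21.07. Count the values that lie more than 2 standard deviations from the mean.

0

Cutoffs: x̄ ± 2s = [-7.00, 77.28].
Every value lies within the cutoffs.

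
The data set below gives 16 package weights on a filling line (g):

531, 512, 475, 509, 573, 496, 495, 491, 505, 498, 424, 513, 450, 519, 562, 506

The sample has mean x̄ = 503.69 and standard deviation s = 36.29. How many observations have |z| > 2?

Cutoffs: x̄ ± 2s = [431.11, 576.27].
Outside the cutoffs: 424.

1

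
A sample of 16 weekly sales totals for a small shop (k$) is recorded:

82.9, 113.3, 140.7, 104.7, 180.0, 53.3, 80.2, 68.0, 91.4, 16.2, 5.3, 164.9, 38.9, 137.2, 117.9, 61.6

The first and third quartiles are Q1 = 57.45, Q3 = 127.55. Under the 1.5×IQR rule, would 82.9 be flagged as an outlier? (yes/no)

no

IQR = Q3 − Q1 = 127.55 − 57.45 = 70.10.
Lower fence = Q1 − 1.5·IQR = 57.45 − 105.15 = -47.70.
Upper fence = Q3 + 1.5·IQR = 127.55 + 105.15 = 232.70.
82.9 lies within [-47.70, 232.70].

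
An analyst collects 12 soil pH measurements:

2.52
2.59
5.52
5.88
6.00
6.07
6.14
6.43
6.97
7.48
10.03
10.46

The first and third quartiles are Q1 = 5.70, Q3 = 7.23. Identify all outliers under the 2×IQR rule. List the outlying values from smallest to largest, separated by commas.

IQR = Q3 − Q1 = 7.23 − 5.70 = 1.53.
Lower fence = Q1 − 2·IQR = 5.70 − 3.06 = 2.64.
Upper fence = Q3 + 2·IQR = 7.23 + 3.06 = 10.29.
2.52 < 2.64 → outlier.
2.59 < 2.64 → outlier.
10.46 > 10.29 → outlier.
All remaining values lie within [2.64, 10.29].

2.52, 2.59, 10.46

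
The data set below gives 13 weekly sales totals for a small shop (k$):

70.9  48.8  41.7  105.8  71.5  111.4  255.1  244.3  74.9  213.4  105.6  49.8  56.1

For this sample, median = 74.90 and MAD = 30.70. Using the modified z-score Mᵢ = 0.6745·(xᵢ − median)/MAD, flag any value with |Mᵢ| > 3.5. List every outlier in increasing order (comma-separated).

|Mᵢ| > 3.5 ⇔ |xᵢ − 74.90| > 3.5·30.70/0.6745 = 159.30.
So outliers lie outside [-84.40, 234.20].
244.3: M = 3.72 → outlier.
255.1: M = 3.96 → outlier.

244.3, 255.1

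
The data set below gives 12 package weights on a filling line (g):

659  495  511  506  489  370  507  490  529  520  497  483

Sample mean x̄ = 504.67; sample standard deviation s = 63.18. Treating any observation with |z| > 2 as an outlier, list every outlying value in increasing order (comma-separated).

370, 659

Cutoffs at x̄ ± 2s: 504.67 ± 2·63.18 = [378.31, 631.03].
370: z = -2.13, |z| > 2 → outlier.
659: z = 2.44, |z| > 2 → outlier.
Every other value lies within [378.31, 631.03].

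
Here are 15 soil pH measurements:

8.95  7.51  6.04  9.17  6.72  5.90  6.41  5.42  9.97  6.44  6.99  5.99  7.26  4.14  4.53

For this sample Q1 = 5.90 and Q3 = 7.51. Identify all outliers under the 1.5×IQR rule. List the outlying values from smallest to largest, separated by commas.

9.97

IQR = Q3 − Q1 = 7.51 − 5.90 = 1.61.
Lower fence = Q1 − 1.5·IQR = 5.90 − 2.415 = 3.485.
Upper fence = Q3 + 1.5·IQR = 7.51 + 2.415 = 9.925.
9.97 > 9.925 → outlier.
All remaining values lie within [3.485, 9.925].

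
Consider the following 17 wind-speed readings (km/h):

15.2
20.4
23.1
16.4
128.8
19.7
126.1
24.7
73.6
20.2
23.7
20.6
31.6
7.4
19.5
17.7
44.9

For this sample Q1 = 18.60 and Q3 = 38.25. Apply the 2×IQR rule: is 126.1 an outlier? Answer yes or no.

yes

IQR = Q3 − Q1 = 38.25 − 18.60 = 19.65.
Lower fence = Q1 − 2·IQR = 18.60 − 39.30 = -20.70.
Upper fence = Q3 + 2·IQR = 38.25 + 39.30 = 77.55.
126.1 lies above the upper fence.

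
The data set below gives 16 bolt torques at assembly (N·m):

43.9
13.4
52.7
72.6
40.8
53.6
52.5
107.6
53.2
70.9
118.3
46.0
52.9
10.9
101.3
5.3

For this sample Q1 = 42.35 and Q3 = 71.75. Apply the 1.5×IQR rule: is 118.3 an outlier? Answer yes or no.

yes

IQR = Q3 − Q1 = 71.75 − 42.35 = 29.40.
Lower fence = Q1 − 1.5·IQR = 42.35 − 44.10 = -1.75.
Upper fence = Q3 + 1.5·IQR = 71.75 + 44.10 = 115.85.
118.3 lies above the upper fence.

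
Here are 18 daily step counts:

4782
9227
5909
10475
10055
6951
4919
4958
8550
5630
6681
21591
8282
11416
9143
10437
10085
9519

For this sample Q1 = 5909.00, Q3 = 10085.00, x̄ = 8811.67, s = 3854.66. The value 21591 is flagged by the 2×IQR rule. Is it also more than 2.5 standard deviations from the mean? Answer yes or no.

yes

z = (21591 − 8811.67) / 3854.66 = 3.32.
|z| = 3.32 > 2.5.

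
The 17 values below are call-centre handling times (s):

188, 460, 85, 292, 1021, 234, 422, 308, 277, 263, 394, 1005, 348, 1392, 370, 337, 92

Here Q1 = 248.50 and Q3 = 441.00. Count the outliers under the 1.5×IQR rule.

3

IQR = 192.50; fences at 248.50 − 288.75 = -40.25 and 441.00 + 288.75 = 729.75.
Outside the cutoffs: 1005, 1021, 1392.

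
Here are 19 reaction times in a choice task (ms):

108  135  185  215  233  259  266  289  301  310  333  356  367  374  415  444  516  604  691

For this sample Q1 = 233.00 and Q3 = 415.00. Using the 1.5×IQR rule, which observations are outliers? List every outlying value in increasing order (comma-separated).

IQR = Q3 − Q1 = 415.00 − 233.00 = 182.00.
Lower fence = Q1 − 1.5·IQR = 233.00 − 273.00 = -40.00.
Upper fence = Q3 + 1.5·IQR = 415.00 + 273.00 = 688.00.
691 > 688.00 → outlier.
All remaining values lie within [-40.00, 688.00].

691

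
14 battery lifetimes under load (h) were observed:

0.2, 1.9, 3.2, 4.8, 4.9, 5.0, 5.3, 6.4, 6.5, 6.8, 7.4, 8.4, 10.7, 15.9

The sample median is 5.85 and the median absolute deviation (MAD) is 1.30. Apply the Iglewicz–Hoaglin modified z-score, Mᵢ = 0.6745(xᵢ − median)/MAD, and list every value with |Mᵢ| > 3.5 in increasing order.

|Mᵢ| > 3.5 ⇔ |xᵢ − 5.85| > 3.5·1.30/0.6745 = 6.75.
So outliers lie outside [-0.90, 12.60].
15.9: M = 5.21 → outlier.

15.9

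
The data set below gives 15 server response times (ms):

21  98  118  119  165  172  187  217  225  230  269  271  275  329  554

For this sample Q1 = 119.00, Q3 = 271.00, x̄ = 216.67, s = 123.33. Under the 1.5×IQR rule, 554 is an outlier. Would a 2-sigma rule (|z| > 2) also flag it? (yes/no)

z = (554 − 216.67) / 123.33 = 2.74.
|z| = 2.74 > 2.

yes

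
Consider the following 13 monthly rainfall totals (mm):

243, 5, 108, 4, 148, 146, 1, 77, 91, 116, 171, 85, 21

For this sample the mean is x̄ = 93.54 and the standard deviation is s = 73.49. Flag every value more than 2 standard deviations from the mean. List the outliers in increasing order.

243

Cutoffs at x̄ ± 2s: 93.54 ± 2·73.49 = [-53.44, 240.52].
243: z = 2.03, |z| > 2 → outlier.
Every other value lies within [-53.44, 240.52].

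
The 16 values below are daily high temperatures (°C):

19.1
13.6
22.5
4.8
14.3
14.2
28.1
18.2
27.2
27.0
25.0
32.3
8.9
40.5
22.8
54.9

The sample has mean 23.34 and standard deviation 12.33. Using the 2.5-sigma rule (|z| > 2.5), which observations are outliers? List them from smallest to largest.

Cutoffs at x̄ ± 2.5s: 23.34 ± 2.5·12.33 = [-7.485, 54.165].
54.9: z = 2.56, |z| > 2.5 → outlier.
Every other value lies within [-7.485, 54.165].

54.9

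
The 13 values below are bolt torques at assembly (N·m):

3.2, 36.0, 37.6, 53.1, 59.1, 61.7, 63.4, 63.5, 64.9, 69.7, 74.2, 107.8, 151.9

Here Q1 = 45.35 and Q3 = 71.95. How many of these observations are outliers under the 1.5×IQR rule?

IQR = 26.60; fences at 45.35 − 39.90 = 5.45 and 71.95 + 39.90 = 111.85.
Outside the cutoffs: 3.2, 151.9.

2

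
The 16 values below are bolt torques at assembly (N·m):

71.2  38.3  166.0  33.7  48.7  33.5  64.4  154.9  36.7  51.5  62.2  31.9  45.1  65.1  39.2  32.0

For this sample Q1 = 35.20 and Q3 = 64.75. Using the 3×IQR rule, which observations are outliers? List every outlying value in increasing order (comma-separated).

IQR = Q3 − Q1 = 64.75 − 35.20 = 29.55.
Lower fence = Q1 − 3·IQR = 35.20 − 88.65 = -53.45.
Upper fence = Q3 + 3·IQR = 64.75 + 88.65 = 153.40.
154.9 > 153.40 → outlier.
166.0 > 153.40 → outlier.
All remaining values lie within [-53.45, 153.40].

154.9, 166.0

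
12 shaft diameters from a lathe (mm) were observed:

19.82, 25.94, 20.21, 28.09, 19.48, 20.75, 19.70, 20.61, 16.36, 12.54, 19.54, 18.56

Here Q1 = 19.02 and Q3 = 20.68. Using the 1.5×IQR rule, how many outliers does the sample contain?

4

IQR = 1.66; fences at 19.02 − 2.49 = 16.53 and 20.68 + 2.49 = 23.17.
Outside the cutoffs: 12.54, 16.36, 25.94, 28.09.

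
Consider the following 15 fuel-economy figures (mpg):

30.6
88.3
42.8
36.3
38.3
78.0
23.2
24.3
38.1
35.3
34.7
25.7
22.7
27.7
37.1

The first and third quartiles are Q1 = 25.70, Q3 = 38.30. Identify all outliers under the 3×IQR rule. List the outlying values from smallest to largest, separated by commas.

IQR = Q3 − Q1 = 38.30 − 25.70 = 12.60.
Lower fence = Q1 − 3·IQR = 25.70 − 37.80 = -12.10.
Upper fence = Q3 + 3·IQR = 38.30 + 37.80 = 76.10.
78.0 > 76.10 → outlier.
88.3 > 76.10 → outlier.
All remaining values lie within [-12.10, 76.10].

78.0, 88.3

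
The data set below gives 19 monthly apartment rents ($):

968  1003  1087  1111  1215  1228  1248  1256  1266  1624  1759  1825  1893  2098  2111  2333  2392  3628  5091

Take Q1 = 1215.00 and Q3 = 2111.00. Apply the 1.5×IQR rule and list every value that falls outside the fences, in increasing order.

3628, 5091

IQR = Q3 − Q1 = 2111.00 − 1215.00 = 896.00.
Lower fence = Q1 − 1.5·IQR = 1215.00 − 1344.00 = -129.00.
Upper fence = Q3 + 1.5·IQR = 2111.00 + 1344.00 = 3455.00.
3628 > 3455.00 → outlier.
5091 > 3455.00 → outlier.
All remaining values lie within [-129.00, 3455.00].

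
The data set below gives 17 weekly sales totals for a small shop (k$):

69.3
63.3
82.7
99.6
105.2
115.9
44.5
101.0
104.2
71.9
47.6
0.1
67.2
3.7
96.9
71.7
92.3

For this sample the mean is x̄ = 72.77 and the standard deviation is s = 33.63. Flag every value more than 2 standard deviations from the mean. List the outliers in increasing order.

Cutoffs at x̄ ± 2s: 72.77 ± 2·33.63 = [5.51, 140.03].
0.1: z = -2.16, |z| > 2 → outlier.
3.7: z = -2.05, |z| > 2 → outlier.
Every other value lies within [5.51, 140.03].

0.1, 3.7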